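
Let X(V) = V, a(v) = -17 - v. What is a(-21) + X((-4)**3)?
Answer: -60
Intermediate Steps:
a(-21) + X((-4)**3) = (-17 - 1*(-21)) + (-4)**3 = (-17 + 21) - 64 = 4 - 64 = -60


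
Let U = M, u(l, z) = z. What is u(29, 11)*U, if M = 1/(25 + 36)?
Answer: 11/61 ≈ 0.18033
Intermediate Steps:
M = 1/61 ≈ 0.016393
U = 1/61 ≈ 0.016393
u(29, 11)*U = 11*(1/61) = 11/61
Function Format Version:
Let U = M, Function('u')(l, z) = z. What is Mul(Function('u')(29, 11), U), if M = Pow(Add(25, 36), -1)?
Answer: Rational(11, 61) ≈ 0.18033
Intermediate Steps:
M = Rational(1, 61) (M = Pow(61, -1) = Rational(1, 61) ≈ 0.016393)
U = Rational(1, 61) ≈ 0.016393
Mul(Function('u')(29, 11), U) = Mul(11, Rational(1, 61)) = Rational(11, 61)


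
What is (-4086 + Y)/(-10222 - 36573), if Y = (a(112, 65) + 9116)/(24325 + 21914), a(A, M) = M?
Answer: 188923373/2163754005 ≈ 0.087313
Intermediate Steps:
Y = 9181/46239 (Y = (65 + 9116)/(24325 + 21914) = 9181/46239 ≈ 0.19856)
(-4086 + Y)/(-10222 - 36573) = (-4086 + 9181/46239)/(-10222 - 36573) = -188923373/46239/(-46795) = -188923373/46239*(-1/46795) = 188923373/2163754005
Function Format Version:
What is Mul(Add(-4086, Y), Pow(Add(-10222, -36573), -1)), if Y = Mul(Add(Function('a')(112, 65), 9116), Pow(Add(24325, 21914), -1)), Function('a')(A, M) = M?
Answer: Rational(188923373, 2163754005) ≈ 0.087313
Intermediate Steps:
Y = Rational(9181, 46239) (Y = Mul(Add(65, 9116), Pow(Add(24325, 21914), -1)) = Mul(9181, Pow(46239, -1)) = Mul(9181, Rational(1, 46239)) = Rational(9181, 46239) ≈ 0.19856)
Mul(Add(-4086, Y), Pow(Add(-10222, -36573), -1)) = Mul(Add(-4086, Rational(9181, 46239)), Pow(Add(-10222, -36573), -1)) = Mul(Rational(-188923373, 46239), Pow(-46795, -1)) = Mul(Rational(-188923373, 46239), Rational(-1, 46795)) = Rational(188923373, 2163754005)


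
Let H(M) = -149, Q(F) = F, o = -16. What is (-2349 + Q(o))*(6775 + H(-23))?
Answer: -15670490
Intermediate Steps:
(-2349 + Q(o))*(6775 + H(-23)) = (-2349 - 16)*(6775 - 149) = -2365*6626 = -15670490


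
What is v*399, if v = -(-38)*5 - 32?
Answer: 63042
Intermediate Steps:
v = 158 (v = -19*(-10) - 32 = 190 - 32 = 158)
v*399 = 158*399 = 63042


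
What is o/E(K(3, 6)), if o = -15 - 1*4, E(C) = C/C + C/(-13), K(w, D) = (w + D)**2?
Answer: 247/68 ≈ 3.6324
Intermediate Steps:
K(w, D) = (D + w)**2
E(C) = 1 - C/13 (E(C) = 1 + C*(-1/13) = 1 - C/13)
o = -19 (o = -15 - 4 = -19)
o/E(K(3, 6)) = -19/(1 - (6 + 3)**2/13) = -19/(1 - 1/13*9**2) = -19/(1 - 1/13*81) = -19/(1 - 81/13) = -19/(-68/13) = -13/68*(-19) = 247/68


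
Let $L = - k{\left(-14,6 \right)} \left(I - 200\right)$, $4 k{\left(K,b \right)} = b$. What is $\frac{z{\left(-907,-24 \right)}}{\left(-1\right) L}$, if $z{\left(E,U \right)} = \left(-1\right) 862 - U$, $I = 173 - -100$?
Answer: $- \frac{1676}{219} \approx -7.653$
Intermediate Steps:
$k{\left(K,b \right)} = \frac{b}{4}$
$I = 273$ ($I = 173 + 100 = 273$)
$z{\left(E,U \right)} = -862 - U$
$L = - \frac{219}{2}$ ($L = - \frac{1}{4} \cdot 6 \left(273 - 200\right) = - \frac{3 \cdot 73}{2} = \left(-1\right) \frac{219}{2} = - \frac{219}{2} \approx -109.5$)
$\frac{z{\left(-907,-24 \right)}}{\left(-1\right) L} = \frac{-862 - -24}{\left(-1\right) \left(- \frac{219}{2}\right)} = \frac{-862 + 24}{\frac{219}{2}} = \left(-838\right) \frac{2}{219} = - \frac{1676}{219}$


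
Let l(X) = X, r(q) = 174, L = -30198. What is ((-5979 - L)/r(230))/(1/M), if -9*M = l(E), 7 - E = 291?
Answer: 127374/29 ≈ 4392.2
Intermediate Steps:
E = -284 (E = 7 - 1*291 = 7 - 291 = -284)
M = 284/9 (M = -1/9*(-284) = 284/9 ≈ 31.556)
((-5979 - L)/r(230))/(1/M) = ((-5979 - 1*(-30198))/174)/(1/(284/9)) = ((-5979 + 30198)*(1/174))/(9/284) = (24219*(1/174))*(284/9) = (8073/58)*(284/9) = 127374/29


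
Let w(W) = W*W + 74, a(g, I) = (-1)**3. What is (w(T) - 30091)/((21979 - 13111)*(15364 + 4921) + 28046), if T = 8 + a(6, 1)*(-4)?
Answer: -29873/179915426 ≈ -0.00016604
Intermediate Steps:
a(g, I) = -1
T = 12 (T = 8 - 1*(-4) = 8 + 4 = 12)
w(W) = 74 + W**2 (w(W) = W**2 + 74 = 74 + W**2)
(w(T) - 30091)/((21979 - 13111)*(15364 + 4921) + 28046) = ((74 + 12**2) - 30091)/((21979 - 13111)*(15364 + 4921) + 28046) = ((74 + 144) - 30091)/(8868*20285 + 28046) = (218 - 30091)/(179887380 + 28046) = -29873/179915426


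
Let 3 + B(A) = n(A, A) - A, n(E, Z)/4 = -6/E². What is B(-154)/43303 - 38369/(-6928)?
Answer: 9857193304047/1778718877936 ≈ 5.5417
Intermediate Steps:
n(E, Z) = -24/E² (n(E, Z) = 4*(-6/E²) = -24/E²)
B(A) = -3 - A - 24/A² (B(A) = -3 + (-24/A² - A) = -3 + (-A - 24/A²) = -3 - A - 24/A²)
B(-154)/43303 - 38369/(-6928) = (-3 - 1*(-154) - 24/(-154)²)/43303 - 38369/(-6928) = (-3 + 154 - 24*1/23716)*(1/43303) - 38369*(-1/6928) = (-3 + 154 - 6/5929)*(1/43303) + 38369/6928 = (895273/5929)*(1/43303) + 38369/6928 = 895273/256743487 + 38369/6928 = 9857193304047/1778718877936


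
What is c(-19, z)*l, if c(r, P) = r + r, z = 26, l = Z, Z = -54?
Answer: 2052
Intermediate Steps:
l = -54
c(r, P) = 2*r
c(-19, z)*l = (2*(-19))*(-54) = -38*(-54) = 2052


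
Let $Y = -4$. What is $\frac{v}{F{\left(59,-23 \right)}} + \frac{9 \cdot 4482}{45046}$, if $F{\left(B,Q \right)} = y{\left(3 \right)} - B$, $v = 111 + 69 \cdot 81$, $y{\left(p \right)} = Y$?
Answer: $- \frac{42370151}{472983} \approx -89.581$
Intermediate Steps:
$y{\left(p \right)} = -4$
$v = 5700$ ($v = 111 + 5589 = 5700$)
$F{\left(B,Q \right)} = -4 - B$
$\frac{v}{F{\left(59,-23 \right)}} + \frac{9 \cdot 4482}{45046} = \frac{5700}{-4 - 59} + \frac{9 \cdot 4482}{45046} = \frac{5700}{-4 - 59} + 40338 \cdot \frac{1}{45046} = \frac{5700}{-63} + \frac{20169}{22523} = 5700 \left(- \frac{1}{63}\right) + \frac{20169}{22523} = - \frac{1900}{21} + \frac{20169}{22523} = - \frac{42370151}{472983}$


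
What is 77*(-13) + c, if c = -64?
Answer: -1065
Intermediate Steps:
77*(-13) + c = 77*(-13) - 64 = -1001 - 64 = -1065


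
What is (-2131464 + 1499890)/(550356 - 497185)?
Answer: -631574/53171 ≈ -11.878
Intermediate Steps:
(-2131464 + 1499890)/(550356 - 497185) = -631574/53171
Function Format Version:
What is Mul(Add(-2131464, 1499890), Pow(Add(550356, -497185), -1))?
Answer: Rational(-631574, 53171) ≈ -11.878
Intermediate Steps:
Mul(Add(-2131464, 1499890), Pow(Add(550356, -497185), -1)) = Mul(-631574, Pow(53171, -1)) = Mul(-631574, Rational(1, 53171)) = Rational(-631574, 53171)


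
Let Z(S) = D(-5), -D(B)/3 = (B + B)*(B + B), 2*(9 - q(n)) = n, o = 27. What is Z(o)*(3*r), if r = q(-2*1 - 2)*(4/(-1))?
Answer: 39600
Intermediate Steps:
q(n) = 9 - n/2
D(B) = -12*B² (D(B) = -3*(B + B)*(B + B) = -3*2*B*2*B = -12*B²)
Z(S) = -300 (Z(S) = -12*(-5)² = -12*25 = -300)
r = -44 (r = (9 - (-2*1 - 2)/2)*(4/(-1)) = (9 - (-2 - 2)/2)*(4*(-1)) = (9 - ½*(-4))*(-4) = (9 + 2)*(-4) = 11*(-4) = -44)
Z(o)*(3*r) = -900*(-44) = -300*(-132) = 39600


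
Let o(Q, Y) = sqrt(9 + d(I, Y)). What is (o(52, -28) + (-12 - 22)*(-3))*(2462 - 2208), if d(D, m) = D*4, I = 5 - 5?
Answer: 26670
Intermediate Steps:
I = 0
d(D, m) = 4*D
o(Q, Y) = 3 (o(Q, Y) = sqrt(9 + 4*0) = sqrt(9 + 0) = sqrt(9) = 3)
(o(52, -28) + (-12 - 22)*(-3))*(2462 - 2208) = (3 + (-12 - 22)*(-3))*(2462 - 2208) = (3 - 34*(-3))*254 = (3 + 102)*254 = 105*254 = 26670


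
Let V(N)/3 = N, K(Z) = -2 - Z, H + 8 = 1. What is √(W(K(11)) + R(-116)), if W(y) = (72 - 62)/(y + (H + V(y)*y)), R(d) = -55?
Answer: 15*I*√57953/487 ≈ 7.4148*I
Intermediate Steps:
H = -7 (H = -8 + 1 = -7)
V(N) = 3*N
W(y) = 10/(-7 + y + 3*y²) (W(y) = (72 - 62)/(y + (-7 + (3*y)*y)) = 10/(y + (-7 + 3*y²)) = 10/(-7 + y + 3*y²))
√(W(K(11)) + R(-116)) = √(10/(-7 + (-2 - 1*11) + 3*(-2 - 1*11)²) - 55) = √(10/(-7 + (-2 - 11) + 3*(-2 - 11)²) - 55) = √(10/(-7 - 13 + 3*(-13)²) - 55) = √(10/(-7 - 13 + 3*169) - 55) = √(10/(-7 - 13 + 507) - 55) = √(10/487 - 55) = √(-26775/487) = 15*I*√57953/487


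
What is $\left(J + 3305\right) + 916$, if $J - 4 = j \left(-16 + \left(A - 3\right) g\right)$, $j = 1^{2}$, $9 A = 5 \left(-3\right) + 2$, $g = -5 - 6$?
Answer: $\frac{38321}{9} \approx 4257.9$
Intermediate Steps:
$g = -11$ ($g = -5 - 6 = -11$)
$A = - \frac{13}{9}$ ($A = \frac{5 \left(-3\right) + 2}{9} = \frac{-15 + 2}{9} = \frac{1}{9} \left(-13\right) = - \frac{13}{9} \approx -1.4444$)
$j = 1$
$J = \frac{332}{9}$ ($J = 4 + 1 \left(-16 + \left(- \frac{13}{9} - 3\right) \left(-11\right)\right) = 4 + 1 \left(-16 - - \frac{440}{9}\right) = 4 + 1 \left(-16 + \frac{440}{9}\right) = 4 + 1 \cdot \frac{296}{9} = 4 + \frac{296}{9} = \frac{332}{9} \approx 36.889$)
$\left(J + 3305\right) + 916 = \left(\frac{332}{9} + 3305\right) + 916 = \frac{30077}{9} + 916 = \frac{38321}{9}$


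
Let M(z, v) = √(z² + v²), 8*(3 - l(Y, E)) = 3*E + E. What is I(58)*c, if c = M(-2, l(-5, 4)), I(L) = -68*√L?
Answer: -68*√290 ≈ -1158.0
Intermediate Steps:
l(Y, E) = 3 - E/2 (l(Y, E) = 3 - (3*E + E)/8 = 3 - E/2)
M(z, v) = √(v² + z²)
c = √5 (c = √((3 - ½*4)² + (-2)²) = √((3 - 2)² + 4) = √(1² + 4) = √(1 + 4) = √5 ≈ 2.2361)
I(58)*c = (-68*√58)*√5 = -68*√290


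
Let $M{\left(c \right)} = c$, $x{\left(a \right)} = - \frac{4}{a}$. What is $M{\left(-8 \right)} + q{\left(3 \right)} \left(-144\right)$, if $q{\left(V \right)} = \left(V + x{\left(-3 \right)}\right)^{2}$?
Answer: $-2712$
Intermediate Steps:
$q{\left(V \right)} = \left(\frac{4}{3} + V\right)^{2}$ ($q{\left(V \right)} = \left(V - \frac{4}{-3}\right)^{2} = \left(V - - \frac{4}{3}\right)^{2} = \left(V + \frac{4}{3}\right)^{2} = \left(\frac{4}{3} + V\right)^{2}$)
$M{\left(-8 \right)} + q{\left(3 \right)} \left(-144\right) = -8 + \frac{\left(4 + 3 \cdot 3\right)^{2}}{9} \left(-144\right) = -8 + \frac{\left(4 + 9\right)^{2}}{9} \left(-144\right) = -8 + \frac{13^{2}}{9} \left(-144\right) = -8 + \frac{1}{9} \cdot 169 \left(-144\right) = -8 + \frac{169}{9} \left(-144\right) = -8 - 2704 = -2712$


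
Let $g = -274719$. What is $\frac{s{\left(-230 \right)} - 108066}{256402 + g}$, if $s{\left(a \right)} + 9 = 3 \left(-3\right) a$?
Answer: $\frac{106005}{18317} \approx 5.7872$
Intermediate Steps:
$s{\left(a \right)} = -9 - 9 a$ ($s{\left(a \right)} = -9 + 3 \left(-3\right) a = -9 - 9 a$)
$\frac{s{\left(-230 \right)} - 108066}{256402 + g} = \frac{\left(-9 - -2070\right) - 108066}{256402 - 274719} = \frac{\left(-9 + 2070\right) - 108066}{-18317} = \left(2061 - 108066\right) \left(- \frac{1}{18317}\right) = \left(-106005\right) \left(- \frac{1}{18317}\right) = \frac{106005}{18317}$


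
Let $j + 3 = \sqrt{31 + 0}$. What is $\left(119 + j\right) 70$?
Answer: $8120 + 70 \sqrt{31} \approx 8509.8$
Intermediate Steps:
$j = -3 + \sqrt{31}$ ($j = -3 + \sqrt{31 + 0} = -3 + \sqrt{31} \approx 2.5678$)
$\left(119 + j\right) 70 = \left(119 - \left(3 - \sqrt{31}\right)\right) 70 = \left(116 + \sqrt{31}\right) 70 = 8120 + 70 \sqrt{31}$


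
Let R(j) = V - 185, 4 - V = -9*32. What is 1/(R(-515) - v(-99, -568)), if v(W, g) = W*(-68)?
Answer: -1/6625 ≈ -0.00015094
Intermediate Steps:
V = 292 (V = 4 - (-9)*32 = 4 - 1*(-288) = 4 + 288 = 292)
R(j) = 107 (R(j) = 292 - 185 = 107)
v(W, g) = -68*W
1/(R(-515) - v(-99, -568)) = 1/(107 - (-68)*(-99)) = 1/(107 - 1*6732) = 1/(107 - 6732) = 1/(-6625) = -1/6625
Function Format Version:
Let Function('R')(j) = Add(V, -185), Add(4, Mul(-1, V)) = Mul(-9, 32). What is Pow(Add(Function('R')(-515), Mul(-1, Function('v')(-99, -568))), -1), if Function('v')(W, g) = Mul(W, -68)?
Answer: Rational(-1, 6625) ≈ -0.00015094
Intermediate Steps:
V = 292 (V = Add(4, Mul(-1, Mul(-9, 32))) = Add(4, Mul(-1, -288)) = Add(4, 288) = 292)
Function('R')(j) = 107 (Function('R')(j) = Add(292, -185) = 107)
Function('v')(W, g) = Mul(-68, W)
Pow(Add(Function('R')(-515), Mul(-1, Function('v')(-99, -568))), -1) = Pow(Add(107, Mul(-1, Mul(-68, -99))), -1) = Pow(Add(107, Mul(-1, 6732)), -1) = Pow(Add(107, -6732), -1) = Pow(-6625, -1) = Rational(-1, 6625)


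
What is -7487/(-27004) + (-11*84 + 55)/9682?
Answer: 24511329/130726364 ≈ 0.18750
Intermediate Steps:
-7487/(-27004) + (-11*84 + 55)/9682 = -7487*(-1/27004) + (-924 + 55)*(1/9682) = 7487/27004 - 869*1/9682 = 7487/27004 - 869/9682 = 24511329/130726364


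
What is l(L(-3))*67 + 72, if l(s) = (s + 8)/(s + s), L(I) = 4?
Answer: 345/2 ≈ 172.50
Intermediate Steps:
l(s) = (8 + s)/(2*s) (l(s) = (8 + s)/((2*s)) = (8 + s)*(1/(2*s)) = (8 + s)/(2*s))
l(L(-3))*67 + 72 = ((1/2)*(8 + 4)/4)*67 + 72 = ((1/2)*(1/4)*12)*67 + 72 = (3/2)*67 + 72 = 201/2 + 72 = 345/2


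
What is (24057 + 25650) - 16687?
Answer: 33020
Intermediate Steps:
(24057 + 25650) - 16687 = 49707 - 16687 = 33020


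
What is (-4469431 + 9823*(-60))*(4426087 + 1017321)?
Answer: -27537172267888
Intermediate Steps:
(-4469431 + 9823*(-60))*(4426087 + 1017321) = (-4469431 - 589380)*5443408 = -5058811*5443408 = -27537172267888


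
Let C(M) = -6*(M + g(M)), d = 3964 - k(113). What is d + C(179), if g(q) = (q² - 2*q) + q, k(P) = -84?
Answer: -188198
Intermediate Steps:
d = 4048 (d = 3964 - 1*(-84) = 3964 + 84 = 4048)
g(q) = q² - q
C(M) = -6*M - 6*M*(-1 + M) (C(M) = -6*(M + M*(-1 + M)) = -6*M - 6*M*(-1 + M))
d + C(179) = 4048 - 6*179² = 4048 - 6*32041 = 4048 - 192246 = -188198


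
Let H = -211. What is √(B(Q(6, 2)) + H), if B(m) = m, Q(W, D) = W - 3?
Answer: 4*I*√13 ≈ 14.422*I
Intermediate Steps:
Q(W, D) = -3 + W
√(B(Q(6, 2)) + H) = √((-3 + 6) - 211) = √(3 - 211) = √(-208) = 4*I*√13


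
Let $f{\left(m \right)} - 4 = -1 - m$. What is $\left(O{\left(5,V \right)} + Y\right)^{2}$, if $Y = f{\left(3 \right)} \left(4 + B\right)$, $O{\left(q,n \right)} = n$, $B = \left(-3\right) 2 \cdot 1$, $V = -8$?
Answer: $64$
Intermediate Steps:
$B = -6$ ($B = \left(-6\right) 1 = -6$)
$f{\left(m \right)} = 3 - m$ ($f{\left(m \right)} = 4 - \left(1 + m\right) = 3 - m$)
$Y = 0$ ($Y = \left(3 - 3\right) \left(4 - 6\right) = \left(3 - 3\right) \left(-2\right) = 0 \left(-2\right) = 0$)
$\left(O{\left(5,V \right)} + Y\right)^{2} = \left(-8 + 0\right)^{2} = \left(-8\right)^{2} = 64$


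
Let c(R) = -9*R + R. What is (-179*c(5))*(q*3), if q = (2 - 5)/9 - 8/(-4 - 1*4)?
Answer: 14320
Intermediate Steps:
c(R) = -8*R
q = ⅔ (q = -3*⅑ - 8/(-4 - 4) = -⅓ - 8/(-8) = -⅓ - 8*(-⅛) = -⅓ + 1 = ⅔ ≈ 0.66667)
(-179*c(5))*(q*3) = (-(-1432)*5)*((⅔)*3) = -179*(-40)*2 = 7160*2 = 14320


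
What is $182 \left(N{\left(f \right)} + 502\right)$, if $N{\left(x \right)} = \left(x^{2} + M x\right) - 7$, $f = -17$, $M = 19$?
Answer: $83902$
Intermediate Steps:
$N{\left(x \right)} = -7 + x^{2} + 19 x$ ($N{\left(x \right)} = \left(x^{2} + 19 x\right) - 7 = -7 + x^{2} + 19 x$)
$182 \left(N{\left(f \right)} + 502\right) = 182 \left(\left(-7 + \left(-17\right)^{2} + 19 \left(-17\right)\right) + 502\right) = 182 \left(\left(-7 + 289 - 323\right) + 502\right) = 182 \left(-41 + 502\right) = 182 \cdot 461 = 83902$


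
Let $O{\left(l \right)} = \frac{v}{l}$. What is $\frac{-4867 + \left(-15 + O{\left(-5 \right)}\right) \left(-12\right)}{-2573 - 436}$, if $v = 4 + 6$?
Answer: $\frac{4663}{3009} \approx 1.5497$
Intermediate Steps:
$v = 10$
$O{\left(l \right)} = \frac{10}{l}$
$\frac{-4867 + \left(-15 + O{\left(-5 \right)}\right) \left(-12\right)}{-2573 - 436} = \frac{-4867 + \left(-15 + \frac{10}{-5}\right) \left(-12\right)}{-2573 - 436} = \frac{-4867 + \left(-15 + 10 \left(- \frac{1}{5}\right)\right) \left(-12\right)}{-3009} = \left(-4867 + \left(-15 - 2\right) \left(-12\right)\right) \left(- \frac{1}{3009}\right) = \left(-4867 - -204\right) \left(- \frac{1}{3009}\right) = \left(-4867 + 204\right) \left(- \frac{1}{3009}\right) = \left(-4663\right) \left(- \frac{1}{3009}\right) = \frac{4663}{3009}$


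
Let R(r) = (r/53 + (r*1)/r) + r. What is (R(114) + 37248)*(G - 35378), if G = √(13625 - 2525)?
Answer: -70060928434/53 + 19803530*√111/53 ≈ -1.3180e+9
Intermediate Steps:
G = 10*√111 (G = √11100 = 10*√111 ≈ 105.36)
R(r) = 1 + 54*r/53 (R(r) = (r*(1/53) + r/r) + r = (r/53 + 1) + r = (1 + r/53) + r = 1 + 54*r/53)
(R(114) + 37248)*(G - 35378) = ((1 + (54/53)*114) + 37248)*(10*√111 - 35378) = ((1 + 6156/53) + 37248)*(-35378 + 10*√111) = (6209/53 + 37248)*(-35378 + 10*√111) = 1980353*(-35378 + 10*√111)/53 = -70060928434/53 + 19803530*√111/53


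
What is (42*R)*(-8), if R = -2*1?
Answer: 672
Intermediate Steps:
R = -2
(42*R)*(-8) = (42*(-2))*(-8) = -84*(-8) = 672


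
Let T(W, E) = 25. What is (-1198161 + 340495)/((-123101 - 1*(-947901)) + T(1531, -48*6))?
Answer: -857666/824825 ≈ -1.0398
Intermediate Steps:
(-1198161 + 340495)/((-123101 - 1*(-947901)) + T(1531, -48*6)) = (-1198161 + 340495)/((-123101 - 1*(-947901)) + 25) = -857666/((-123101 + 947901) + 25) = -857666/(824800 + 25) = -857666/824825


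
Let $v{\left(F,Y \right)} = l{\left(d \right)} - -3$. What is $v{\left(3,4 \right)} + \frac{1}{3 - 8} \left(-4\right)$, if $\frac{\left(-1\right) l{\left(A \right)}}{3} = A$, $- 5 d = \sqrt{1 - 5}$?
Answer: $\frac{19}{5} + \frac{6 i}{5} \approx 3.8 + 1.2 i$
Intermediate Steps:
$d = - \frac{2 i}{5}$ ($d = - \frac{\sqrt{1 - 5}}{5} = - \frac{\sqrt{-4}}{5} = - \frac{2 i}{5} \approx - 0.4 i$)
$l{\left(A \right)} = - 3 A$
$v{\left(F,Y \right)} = 3 + \frac{6 i}{5}$ ($v{\left(F,Y \right)} = - 3 \left(- \frac{2 i}{5}\right) - -3 = \frac{6 i}{5} + 3 = 3 + \frac{6 i}{5}$)
$v{\left(3,4 \right)} + \frac{1}{3 - 8} \left(-4\right) = \left(3 + \frac{6 i}{5}\right) + \frac{1}{3 - 8} \left(-4\right) = \left(3 + \frac{6 i}{5}\right) + \frac{1}{-5} \left(-4\right) = \left(3 + \frac{6 i}{5}\right) - - \frac{4}{5} = \left(3 + \frac{6 i}{5}\right) + \frac{4}{5} = \frac{19}{5} + \frac{6 i}{5}$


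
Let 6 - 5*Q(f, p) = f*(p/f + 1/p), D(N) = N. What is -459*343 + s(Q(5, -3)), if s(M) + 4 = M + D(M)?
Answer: -2361551/15 ≈ -1.5744e+5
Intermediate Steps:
Q(f, p) = 6/5 - f*(1/p + p/f)/5 (Q(f, p) = 6/5 - f*(p/f + 1/p)/5 = 6/5 - f*(1/p + p/f)/5)
s(M) = -4 + 2*M (s(M) = -4 + (M + M) = -4 + 2*M)
-459*343 + s(Q(5, -3)) = -459*343 + (-4 + 2*((⅕)*(-1*5 - 1*(-3)*(-6 - 3))/(-3))) = -157437 + (-4 + 2*((⅕)*(-⅓)*(-5 - 1*(-3)*(-9)))) = -157437 + (-4 + 2*((⅕)*(-⅓)*(-5 - 27))) = -157437 + (-4 + 2*((⅕)*(-⅓)*(-32))) = -157437 + (-4 + 2*(32/15)) = -157437 + (-4 + 64/15) = -157437 + 4/15 = -2361551/15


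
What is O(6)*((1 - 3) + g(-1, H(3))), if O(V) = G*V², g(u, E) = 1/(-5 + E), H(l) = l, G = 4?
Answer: -360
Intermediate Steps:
O(V) = 4*V²
O(6)*((1 - 3) + g(-1, H(3))) = (4*6²)*((1 - 3) + 1/(-5 + 3)) = (4*36)*(-2 + 1/(-2)) = 144*(-2 - ½) = 144*(-5/2) = -360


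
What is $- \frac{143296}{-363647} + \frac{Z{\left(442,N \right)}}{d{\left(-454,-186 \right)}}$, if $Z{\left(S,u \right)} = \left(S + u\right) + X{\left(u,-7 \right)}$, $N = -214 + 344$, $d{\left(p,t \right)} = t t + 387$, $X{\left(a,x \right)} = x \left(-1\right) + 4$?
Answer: $\frac{5224930169}{12721463001} \approx 0.41072$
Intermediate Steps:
$X{\left(a,x \right)} = 4 - x$ ($X{\left(a,x \right)} = - x + 4 = 4 - x$)
$d{\left(p,t \right)} = 387 + t^{2}$ ($d{\left(p,t \right)} = t^{2} + 387 = 387 + t^{2}$)
$N = 130$
$Z{\left(S,u \right)} = 11 + S + u$ ($Z{\left(S,u \right)} = \left(S + u\right) + \left(4 - -7\right) = \left(S + u\right) + \left(4 + 7\right) = \left(S + u\right) + 11 = 11 + S + u$)
$- \frac{143296}{-363647} + \frac{Z{\left(442,N \right)}}{d{\left(-454,-186 \right)}} = - \frac{143296}{-363647} + \frac{11 + 442 + 130}{387 + \left(-186\right)^{2}} = \left(-143296\right) \left(- \frac{1}{363647}\right) + \frac{583}{387 + 34596} = \frac{143296}{363647} + \frac{583}{34983} = \frac{5224930169}{12721463001}$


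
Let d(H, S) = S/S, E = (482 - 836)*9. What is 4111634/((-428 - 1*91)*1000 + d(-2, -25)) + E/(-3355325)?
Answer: -13794214820236/1741410319675 ≈ -7.9213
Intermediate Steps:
E = -3186 (E = -354*9 = -3186)
d(H, S) = 1
4111634/((-428 - 1*91)*1000 + d(-2, -25)) + E/(-3355325) = 4111634/((-428 - 1*91)*1000 + 1) - 3186/(-3355325) = 4111634/((-428 - 91)*1000 + 1) - 3186*(-1/3355325) = 4111634/(-519*1000 + 1) + 3186/3355325 = 4111634/(-519000 + 1) + 3186/3355325 = 4111634/(-518999) + 3186/3355325 = 4111634*(-1/518999) + 3186/3355325 = -4111634/518999 + 3186/3355325 = -13794214820236/1741410319675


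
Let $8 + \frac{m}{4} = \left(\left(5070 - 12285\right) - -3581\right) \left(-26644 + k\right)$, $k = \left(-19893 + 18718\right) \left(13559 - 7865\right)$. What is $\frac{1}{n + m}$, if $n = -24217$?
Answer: $\frac{1}{97639654135} \approx 1.0242 \cdot 10^{-11}$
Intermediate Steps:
$k = -6690450$ ($k = \left(-1175\right) 5694 = -6690450$)
$m = 97639678352$ ($m = -32 + 4 \left(\left(5070 - 12285\right) - -3581\right) \left(-26644 - 6690450\right) = -32 + 4 \left(\left(5070 - 12285\right) + \left(3686 - 105\right)\right) \left(-6717094\right) = -32 + 4 \left(-7215 + 3581\right) \left(-6717094\right) = -32 + 4 \left(\left(-3634\right) \left(-6717094\right)\right) = -32 + 4 \cdot 24409919596 = -32 + 97639678384 = 97639678352$)
$\frac{1}{n + m} = \frac{1}{-24217 + 97639678352} = \frac{1}{97639654135}$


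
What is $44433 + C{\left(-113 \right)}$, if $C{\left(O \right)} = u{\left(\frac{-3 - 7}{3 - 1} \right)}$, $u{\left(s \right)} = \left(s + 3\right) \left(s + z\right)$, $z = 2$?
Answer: $44439$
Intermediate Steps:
$u{\left(s \right)} = \left(2 + s\right) \left(3 + s\right)$ ($u{\left(s \right)} = \left(s + 3\right) \left(s + 2\right) = \left(3 + s\right) \left(2 + s\right) = \left(2 + s\right) \left(3 + s\right)$)
$C{\left(O \right)} = 6$ ($C{\left(O \right)} = 6 + \left(\frac{-3 - 7}{3 - 1}\right)^{2} + 5 \frac{-3 - 7}{3 - 1} = 6 + \left(- \frac{10}{2}\right)^{2} + 5 \left(- \frac{10}{2}\right) = 6 + \left(\left(-10\right) \frac{1}{2}\right)^{2} + 5 \left(\left(-10\right) \frac{1}{2}\right) = 6 + \left(-5\right)^{2} + 5 \left(-5\right) = 6 + 25 - 25 = 6$)
$44433 + C{\left(-113 \right)} = 44433 + 6 = 44439$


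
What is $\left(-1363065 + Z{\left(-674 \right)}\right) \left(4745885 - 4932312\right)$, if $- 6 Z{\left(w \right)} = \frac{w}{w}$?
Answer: $\frac{1524672898957}{6} \approx 2.5411 \cdot 10^{11}$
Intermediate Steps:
$Z{\left(w \right)} = - \frac{1}{6}$ ($Z{\left(w \right)} = - \frac{w \frac{1}{w}}{6} = \left(- \frac{1}{6}\right) 1 = - \frac{1}{6}$)
$\left(-1363065 + Z{\left(-674 \right)}\right) \left(4745885 - 4932312\right) = \left(-1363065 - \frac{1}{6}\right) \left(4745885 - 4932312\right) = \left(- \frac{8178391}{6}\right) \left(-186427\right) = \frac{1524672898957}{6}$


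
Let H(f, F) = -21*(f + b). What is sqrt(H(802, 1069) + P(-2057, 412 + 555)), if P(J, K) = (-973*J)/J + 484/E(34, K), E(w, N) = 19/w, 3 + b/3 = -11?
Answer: 3*I*sqrt(644461)/19 ≈ 126.76*I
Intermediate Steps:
b = -42 (b = -9 + 3*(-11) = -9 - 33 = -42)
H(f, F) = 882 - 21*f (H(f, F) = -21*(f - 42) = -21*(-42 + f) = 882 - 21*f)
P(J, K) = -2031/19 (P(J, K) = (-973*J)/J + 484/((19/34)) = -973 + 484/((19*(1/34))) = -973 + 484/(19/34) = -973 + 484*(34/19) = -973 + 16456/19 = -2031/19)
sqrt(H(802, 1069) + P(-2057, 412 + 555)) = sqrt((882 - 21*802) - 2031/19) = sqrt((882 - 16842) - 2031/19) = sqrt(-15960 - 2031/19) = sqrt(-305271/19) = 3*I*sqrt(644461)/19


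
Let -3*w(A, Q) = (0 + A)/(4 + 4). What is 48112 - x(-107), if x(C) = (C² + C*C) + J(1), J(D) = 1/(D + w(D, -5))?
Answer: 579898/23 ≈ 25213.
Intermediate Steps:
w(A, Q) = -A/24 (w(A, Q) = -(0 + A)/(3*(4 + 4)) = -A/(3*8) = -A/24)
J(D) = 24/(23*D) (J(D) = 1/(D - D/24) = 1/(23*D/24) = 24/(23*D))
x(C) = 24/23 + 2*C² (x(C) = (C² + C*C) + (24/23)/1 = (C² + C²) + (24/23)*1 = 2*C² + 24/23 = 24/23 + 2*C²)
48112 - x(-107) = 48112 - (24/23 + 2*(-107)²) = 48112 - (24/23 + 2*11449) = 48112 - (24/23 + 22898) = 48112 - 1*526678/23 = 48112 - 526678/23 = 579898/23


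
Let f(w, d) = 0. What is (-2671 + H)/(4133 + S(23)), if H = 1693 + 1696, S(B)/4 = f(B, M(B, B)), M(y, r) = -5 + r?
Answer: 718/4133 ≈ 0.17372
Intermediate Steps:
S(B) = 0 (S(B) = 4*0 = 0)
H = 3389
(-2671 + H)/(4133 + S(23)) = (-2671 + 3389)/(4133 + 0) = 718/4133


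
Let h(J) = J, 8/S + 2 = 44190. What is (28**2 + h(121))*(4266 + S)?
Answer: 42649486120/11047 ≈ 3.8607e+6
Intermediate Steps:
S = 2/11047 (S = 8/(-2 + 44190) = 8/44188 = 8*(1/44188) = 2/11047 ≈ 0.00018104)
(28**2 + h(121))*(4266 + S) = (28**2 + 121)*(4266 + 2/11047) = (784 + 121)*(47126504/11047) = 905*(47126504/11047) = 42649486120/11047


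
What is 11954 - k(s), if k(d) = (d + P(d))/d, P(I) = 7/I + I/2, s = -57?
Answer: 77667331/6498 ≈ 11953.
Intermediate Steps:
P(I) = I/2 + 7/I (P(I) = 7/I + I*(1/2) = 7/I + I/2 = I/2 + 7/I)
k(d) = (7/d + 3*d/2)/d (k(d) = (d + (d/2 + 7/d))/d = (7/d + 3*d/2)/d)
11954 - k(s) = 11954 - (3/2 + 7/(-57)**2) = 11954 - (3/2 + 7*(1/3249)) = 11954 - (3/2 + 7/3249) = 11954 - 1*9761/6498 = 11954 - 9761/6498 = 77667331/6498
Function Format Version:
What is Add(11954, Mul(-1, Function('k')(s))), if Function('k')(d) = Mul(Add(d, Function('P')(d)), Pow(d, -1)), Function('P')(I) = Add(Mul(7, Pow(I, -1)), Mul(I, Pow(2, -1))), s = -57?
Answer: Rational(77667331, 6498) ≈ 11953.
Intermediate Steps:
Function('P')(I) = Add(Mul(Rational(1, 2), I), Mul(7, Pow(I, -1))) (Function('P')(I) = Add(Mul(7, Pow(I, -1)), Mul(I, Rational(1, 2))) = Add(Mul(7, Pow(I, -1)), Mul(Rational(1, 2), I)) = Add(Mul(Rational(1, 2), I), Mul(7, Pow(I, -1))))
Function('k')(d) = Mul(Pow(d, -1), Add(Mul(7, Pow(d, -1)), Mul(Rational(3, 2), d))) (Function('k')(d) = Mul(Add(d, Add(Mul(Rational(1, 2), d), Mul(7, Pow(d, -1)))), Pow(d, -1)) = Mul(Add(Mul(7, Pow(d, -1)), Mul(Rational(3, 2), d)), Pow(d, -1)) = Mul(Pow(d, -1), Add(Mul(7, Pow(d, -1)), Mul(Rational(3, 2), d))))
Add(11954, Mul(-1, Function('k')(s))) = Add(11954, Mul(-1, Add(Rational(3, 2), Mul(7, Pow(-57, -2))))) = Add(11954, Mul(-1, Add(Rational(3, 2), Mul(7, Rational(1, 3249))))) = Add(11954, Mul(-1, Add(Rational(3, 2), Rational(7, 3249)))) = Add(11954, Mul(-1, Rational(9761, 6498))) = Add(11954, Rational(-9761, 6498)) = Rational(77667331, 6498)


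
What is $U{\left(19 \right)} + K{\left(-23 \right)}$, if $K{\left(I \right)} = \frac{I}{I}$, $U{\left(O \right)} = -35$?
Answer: $-34$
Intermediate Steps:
$K{\left(I \right)} = 1$
$U{\left(19 \right)} + K{\left(-23 \right)} = -35 + 1 = -34$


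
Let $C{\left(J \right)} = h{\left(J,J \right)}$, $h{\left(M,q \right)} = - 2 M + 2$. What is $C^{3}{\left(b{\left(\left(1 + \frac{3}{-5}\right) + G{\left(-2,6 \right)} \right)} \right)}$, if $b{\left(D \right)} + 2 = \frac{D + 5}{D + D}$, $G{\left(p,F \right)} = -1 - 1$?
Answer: $\frac{274625}{512} \approx 536.38$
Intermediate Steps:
$G{\left(p,F \right)} = -2$
$h{\left(M,q \right)} = 2 - 2 M$
$b{\left(D \right)} = -2 + \frac{5 + D}{2 D}$ ($b{\left(D \right)} = -2 + \frac{D + 5}{D + D} = -2 + \frac{5 + D}{2 D}$)
$C{\left(J \right)} = 2 - 2 J$
$C^{3}{\left(b{\left(\left(1 + \frac{3}{-5}\right) + G{\left(-2,6 \right)} \right)} \right)} = \left(2 - 2 \frac{5 - 3 \left(\left(1 + \frac{3}{-5}\right) - 2\right)}{2 \left(\left(1 + \frac{3}{-5}\right) - 2\right)}\right)^{3} = \left(2 - 2 \frac{5 - 3 \left(\left(1 + 3 \left(- \frac{1}{5}\right)\right) - 2\right)}{2 \left(\left(1 + 3 \left(- \frac{1}{5}\right)\right) - 2\right)}\right)^{3} = \left(2 - 2 \frac{5 - 3 \left(\left(1 - \frac{3}{5}\right) - 2\right)}{2 \left(\left(1 - \frac{3}{5}\right) - 2\right)}\right)^{3} = \left(2 - 2 \frac{5 - 3 \left(\frac{2}{5} - 2\right)}{2 \left(\frac{2}{5} - 2\right)}\right)^{3} = \left(2 - 2 \frac{5 - - \frac{24}{5}}{2 \left(- \frac{8}{5}\right)}\right)^{3} = \left(2 - 2 \cdot \frac{1}{2} \left(- \frac{5}{8}\right) \left(5 + \frac{24}{5}\right)\right)^{3} = \left(2 - 2 \cdot \frac{1}{2} \left(- \frac{5}{8}\right) \frac{49}{5}\right)^{3} = \left(2 - - \frac{49}{8}\right)^{3} = \left(2 + \frac{49}{8}\right)^{3} = \left(\frac{65}{8}\right)^{3} = \frac{274625}{512}$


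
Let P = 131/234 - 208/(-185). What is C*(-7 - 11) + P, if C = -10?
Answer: 7865107/43290 ≈ 181.68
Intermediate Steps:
P = 72907/43290 (P = 131*(1/234) - 208*(-1/185) = 131/234 + 208/185 = 72907/43290 ≈ 1.6842)
C*(-7 - 11) + P = -10*(-7 - 11) + 72907/43290 = -10*(-18) + 72907/43290 = 180 + 72907/43290 = 7865107/43290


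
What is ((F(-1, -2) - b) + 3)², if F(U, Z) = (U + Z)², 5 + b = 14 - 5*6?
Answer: 1089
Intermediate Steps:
b = -21 (b = -5 + (14 - 5*6) = -5 + (14 - 1*30) = -5 + (14 - 30) = -5 - 16 = -21)
((F(-1, -2) - b) + 3)² = (((-1 - 2)² - 1*(-21)) + 3)² = (((-3)² + 21) + 3)² = ((9 + 21) + 3)² = (30 + 3)² = 33² = 1089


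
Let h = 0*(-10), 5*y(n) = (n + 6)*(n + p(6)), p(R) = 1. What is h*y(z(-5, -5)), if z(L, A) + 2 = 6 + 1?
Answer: 0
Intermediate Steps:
z(L, A) = 5 (z(L, A) = -2 + (6 + 1) = -2 + 7 = 5)
y(n) = (1 + n)*(6 + n)/5 (y(n) = ((n + 6)*(n + 1))/5 = ((6 + n)*(1 + n))/5 = ((1 + n)*(6 + n))/5 = (1 + n)*(6 + n)/5)
h = 0
h*y(z(-5, -5)) = 0*(6/5 + (⅕)*5² + (7/5)*5) = 0*(6/5 + (⅕)*25 + 7) = 0*(6/5 + 5 + 7) = 0*(66/5) = 0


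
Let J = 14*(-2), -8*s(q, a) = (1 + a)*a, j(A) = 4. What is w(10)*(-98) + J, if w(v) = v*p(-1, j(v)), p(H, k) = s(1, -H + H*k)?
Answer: 707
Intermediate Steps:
s(q, a) = -a*(1 + a)/8 (s(q, a) = -(1 + a)*a/8 = -a*(1 + a)/8)
p(H, k) = -(-H + H*k)*(1 - H + H*k)/8 (p(H, k) = -(-H + H*k)*(1 + (-H + H*k))/8 = -(-H + H*k)*(1 - H + H*k)/8)
J = -28
w(v) = -3*v/4 (w(v) = v*(-⅛*(-1)*(1 - (-1 + 4))*(-1 + 4)) = v*(-⅛*(-1)*(1 - 1*3)*3) = v*(-⅛*(-1)*(1 - 3)*3) = v*(-⅛*(-1)*(-2)*3) = v*(-¾) = -3*v/4)
w(10)*(-98) + J = -¾*10*(-98) - 28 = -15/2*(-98) - 28 = 735 - 28 = 707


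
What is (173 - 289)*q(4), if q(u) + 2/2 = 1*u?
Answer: -348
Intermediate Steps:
q(u) = -1 + u (q(u) = -1 + 1*u = -1 + u)
(173 - 289)*q(4) = (173 - 289)*(-1 + 4) = -116*3 = -348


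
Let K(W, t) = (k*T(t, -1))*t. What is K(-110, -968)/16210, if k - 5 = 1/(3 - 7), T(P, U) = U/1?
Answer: 2299/8105 ≈ 0.28365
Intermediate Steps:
T(P, U) = U (T(P, U) = U*1 = U)
k = 19/4 (k = 5 + 1/(3 - 7) = 5 + 1/(-4) = 5 - 1/4 = 19/4 ≈ 4.7500)
K(W, t) = -19*t/4 (K(W, t) = ((19/4)*(-1))*t = -19*t/4)
K(-110, -968)/16210 = -19/4*(-968)/16210 = 4598*(1/16210) = 2299/8105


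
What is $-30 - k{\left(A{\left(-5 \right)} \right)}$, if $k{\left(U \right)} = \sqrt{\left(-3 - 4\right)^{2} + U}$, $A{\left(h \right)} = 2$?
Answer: $-30 - \sqrt{51} \approx -37.141$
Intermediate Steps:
$k{\left(U \right)} = \sqrt{49 + U}$ ($k{\left(U \right)} = \sqrt{\left(-7\right)^{2} + U} = \sqrt{49 + U}$)
$-30 - k{\left(A{\left(-5 \right)} \right)} = -30 - \sqrt{49 + 2} = -30 - \sqrt{51}$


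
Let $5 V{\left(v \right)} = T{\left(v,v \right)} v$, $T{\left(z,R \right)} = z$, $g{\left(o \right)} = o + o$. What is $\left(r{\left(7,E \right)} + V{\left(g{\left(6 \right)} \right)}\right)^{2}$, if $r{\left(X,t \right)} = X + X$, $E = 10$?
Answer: $\frac{45796}{25} \approx 1831.8$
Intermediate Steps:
$g{\left(o \right)} = 2 o$
$r{\left(X,t \right)} = 2 X$
$V{\left(v \right)} = \frac{v^{2}}{5}$ ($V{\left(v \right)} = \frac{v v}{5} = \frac{v^{2}}{5}$)
$\left(r{\left(7,E \right)} + V{\left(g{\left(6 \right)} \right)}\right)^{2} = \left(2 \cdot 7 + \frac{\left(2 \cdot 6\right)^{2}}{5}\right)^{2} = \left(14 + \frac{12^{2}}{5}\right)^{2} = \left(14 + \frac{1}{5} \cdot 144\right)^{2} = \left(14 + \frac{144}{5}\right)^{2} = \left(\frac{214}{5}\right)^{2} = \frac{45796}{25}$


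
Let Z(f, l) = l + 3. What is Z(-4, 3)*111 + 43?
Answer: 709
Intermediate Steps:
Z(f, l) = 3 + l
Z(-4, 3)*111 + 43 = (3 + 3)*111 + 43 = 6*111 + 43 = 666 + 43 = 709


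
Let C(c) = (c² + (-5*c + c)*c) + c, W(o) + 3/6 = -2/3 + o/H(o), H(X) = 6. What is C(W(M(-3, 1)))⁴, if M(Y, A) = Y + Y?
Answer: 17850625/256 ≈ 69729.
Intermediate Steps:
M(Y, A) = 2*Y
W(o) = -7/6 + o/6 (W(o) = -½ + (-2/3 + o/6) = -½ + (-2*⅓ + o*(⅙)) = -½ + (-⅔ + o/6) = -7/6 + o/6)
C(c) = c - 3*c² (C(c) = (c² + (-4*c)*c) + c = (c² - 4*c²) + c = -3*c² + c = c - 3*c²)
C(W(M(-3, 1)))⁴ = ((-7/6 + (2*(-3))/6)*(1 - 3*(-7/6 + (2*(-3))/6)))⁴ = ((-7/6 + (⅙)*(-6))*(1 - 3*(-7/6 + (⅙)*(-6))))⁴ = ((-7/6 - 1)*(1 - 3*(-7/6 - 1)))⁴ = (-13*(1 - 3*(-13/6))/6)⁴ = (-13*(1 + 13/2)/6)⁴ = (-13/6*15/2)⁴ = (-65/4)⁴ = 17850625/256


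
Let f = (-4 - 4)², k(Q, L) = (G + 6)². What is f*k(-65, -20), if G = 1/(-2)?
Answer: 1936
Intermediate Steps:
G = -½ ≈ -0.50000
k(Q, L) = 121/4 (k(Q, L) = (-½ + 6)² = (11/2)² = 121/4)
f = 64 (f = (-8)² = 64)
f*k(-65, -20) = 64*(121/4) = 1936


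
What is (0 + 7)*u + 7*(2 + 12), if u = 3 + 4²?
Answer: 231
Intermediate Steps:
u = 19 (u = 3 + 16 = 19)
(0 + 7)*u + 7*(2 + 12) = (0 + 7)*19 + 7*(2 + 12) = 7*19 + 7*14 = 133 + 98 = 231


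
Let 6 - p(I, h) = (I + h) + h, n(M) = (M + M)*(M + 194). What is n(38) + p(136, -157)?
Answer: 17816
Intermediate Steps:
n(M) = 2*M*(194 + M) (n(M) = (2*M)*(194 + M) = 2*M*(194 + M))
p(I, h) = 6 - I - 2*h (p(I, h) = 6 - ((I + h) + h) = 6 - (I + 2*h) = 6 + (-I - 2*h) = 6 - I - 2*h)
n(38) + p(136, -157) = 2*38*(194 + 38) + (6 - 1*136 - 2*(-157)) = 2*38*232 + (6 - 136 + 314) = 17632 + 184 = 17816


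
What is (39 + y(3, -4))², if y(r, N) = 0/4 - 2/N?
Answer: 6241/4 ≈ 1560.3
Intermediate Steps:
y(r, N) = -2/N (y(r, N) = 0*(¼) - 2/N = 0 - 2/N = -2/N)
(39 + y(3, -4))² = (39 - 2/(-4))² = (39 - 2*(-¼))² = (39 + ½)² = (79/2)² = 6241/4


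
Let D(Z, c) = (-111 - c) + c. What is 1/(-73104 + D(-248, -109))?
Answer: -1/73215 ≈ -1.3658e-5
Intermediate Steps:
D(Z, c) = -111
1/(-73104 + D(-248, -109)) = 1/(-73104 - 111) = 1/(-73215) = -1/73215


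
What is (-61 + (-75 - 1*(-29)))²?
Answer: 11449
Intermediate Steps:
(-61 + (-75 - 1*(-29)))² = (-61 + (-75 + 29))² = (-61 - 46)² = (-107)² = 11449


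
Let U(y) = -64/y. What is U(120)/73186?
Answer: -4/548895 ≈ -7.2874e-6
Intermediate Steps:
U(120)/73186 = -64/120/73186 = -64*1/120*(1/73186) = -8/15*1/73186 = -4/548895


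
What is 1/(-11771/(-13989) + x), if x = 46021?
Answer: 13989/643799540 ≈ 2.1729e-5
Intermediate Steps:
1/(-11771/(-13989) + x) = 1/(-11771/(-13989) + 46021) = 1/(-11771*(-1/13989) + 46021) = 1/(11771/13989 + 46021) = 1/(643799540/13989) = 13989/643799540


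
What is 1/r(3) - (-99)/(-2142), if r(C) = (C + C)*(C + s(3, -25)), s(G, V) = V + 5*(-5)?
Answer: -835/16779 ≈ -0.049765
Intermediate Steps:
s(G, V) = -25 + V (s(G, V) = V - 25 = -25 + V)
r(C) = 2*C*(-50 + C) (r(C) = (C + C)*(C + (-25 - 25)) = (2*C)*(C - 50) = (2*C)*(-50 + C) = 2*C*(-50 + C))
1/r(3) - (-99)/(-2142) = 1/(2*3*(-50 + 3)) - (-99)/(-2142) = 1/(2*3*(-47)) - (-99)*(-1)/2142 = 1/(-282) - 1*11/238 = -1/282 - 11/238 = -835/16779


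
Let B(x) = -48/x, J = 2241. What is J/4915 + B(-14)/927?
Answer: 4886603/10631145 ≈ 0.45965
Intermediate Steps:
J/4915 + B(-14)/927 = 2241/4915 - 48/(-14)/927 = 2241*(1/4915) - 48*(-1/14)*(1/927) = 2241/4915 + (24/7)*(1/927) = 2241/4915 + 8/2163 = 4886603/10631145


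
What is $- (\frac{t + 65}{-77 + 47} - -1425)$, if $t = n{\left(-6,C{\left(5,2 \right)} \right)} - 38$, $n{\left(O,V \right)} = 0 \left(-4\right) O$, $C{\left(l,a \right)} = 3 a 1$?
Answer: $- \frac{14241}{10} \approx -1424.1$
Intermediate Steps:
$C{\left(l,a \right)} = 3 a$
$n{\left(O,V \right)} = 0$ ($n{\left(O,V \right)} = 0 O = 0$)
$t = -38$ ($t = 0 - 38 = -38$)
$- (\frac{t + 65}{-77 + 47} - -1425) = - (\frac{-38 + 65}{-77 + 47} - -1425) = - (\frac{27}{-30} + 1425) = - (27 \left(- \frac{1}{30}\right) + 1425) = - (- \frac{9}{10} + 1425) = \left(-1\right) \frac{14241}{10} = - \frac{14241}{10}$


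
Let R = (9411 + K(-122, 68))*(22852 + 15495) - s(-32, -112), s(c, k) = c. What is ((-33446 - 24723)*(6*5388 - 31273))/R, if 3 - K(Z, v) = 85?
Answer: -12273659/71547839 ≈ -0.17154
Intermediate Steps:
K(Z, v) = -82 (K(Z, v) = 3 - 1*85 = 3 - 85 = -82)
R = 357739195 (R = (9411 - 82)*(22852 + 15495) - 1*(-32) = 9329*38347 + 32 = 357739163 + 32 = 357739195)
((-33446 - 24723)*(6*5388 - 31273))/R = ((-33446 - 24723)*(6*5388 - 31273))/357739195 = -58169*(32328 - 31273)*(1/357739195) = -58169*1055*(1/357739195) = -61368295*1/357739195 = -12273659/71547839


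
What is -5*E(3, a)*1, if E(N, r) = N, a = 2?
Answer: -15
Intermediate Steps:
-5*E(3, a)*1 = -5*3*1 = -15*1 = -15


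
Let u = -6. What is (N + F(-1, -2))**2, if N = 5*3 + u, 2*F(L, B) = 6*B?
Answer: 9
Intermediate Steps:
F(L, B) = 3*B (F(L, B) = (6*B)/2 = 3*B)
N = 9 (N = 5*3 - 6 = 15 - 6 = 9)
(N + F(-1, -2))**2 = (9 + 3*(-2))**2 = (9 - 6)**2 = 3**2 = 9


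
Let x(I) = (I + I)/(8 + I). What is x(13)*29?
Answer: 754/21 ≈ 35.905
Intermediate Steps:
x(I) = 2*I/(8 + I) (x(I) = (2*I)/(8 + I) = 2*I/(8 + I))
x(13)*29 = (2*13/(8 + 13))*29 = (2*13/21)*29 = (2*13*(1/21))*29 = (26/21)*29 = 754/21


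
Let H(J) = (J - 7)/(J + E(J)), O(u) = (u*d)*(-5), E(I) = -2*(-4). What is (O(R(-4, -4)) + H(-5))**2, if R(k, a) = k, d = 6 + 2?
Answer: 24336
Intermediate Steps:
d = 8
E(I) = 8
O(u) = -40*u (O(u) = (u*8)*(-5) = (8*u)*(-5) = -40*u)
H(J) = (-7 + J)/(8 + J) (H(J) = (J - 7)/(J + 8) = (-7 + J)/(8 + J))
(O(R(-4, -4)) + H(-5))**2 = (-40*(-4) + (-7 - 5)/(8 - 5))**2 = (160 - 12/3)**2 = (160 + (1/3)*(-12))**2 = (160 - 4)**2 = 156**2 = 24336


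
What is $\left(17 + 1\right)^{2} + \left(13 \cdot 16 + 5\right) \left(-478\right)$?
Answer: $-101490$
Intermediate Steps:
$\left(17 + 1\right)^{2} + \left(13 \cdot 16 + 5\right) \left(-478\right) = 18^{2} + \left(208 + 5\right) \left(-478\right) = 324 + 213 \left(-478\right) = 324 - 101814 = -101490$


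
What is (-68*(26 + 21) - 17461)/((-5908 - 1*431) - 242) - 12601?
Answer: -82906524/6581 ≈ -12598.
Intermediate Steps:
(-68*(26 + 21) - 17461)/((-5908 - 1*431) - 242) - 12601 = (-68*47 - 17461)/((-5908 - 431) - 242) - 12601 = (-3196 - 17461)/(-6339 - 242) - 12601 = -20657/(-6581) - 12601 = -20657*(-1/6581) - 12601 = 20657/6581 - 12601 = -82906524/6581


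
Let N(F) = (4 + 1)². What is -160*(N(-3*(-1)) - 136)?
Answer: 17760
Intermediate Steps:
N(F) = 25 (N(F) = 5² = 25)
-160*(N(-3*(-1)) - 136) = -160*(25 - 136) = -160*(-111) = 17760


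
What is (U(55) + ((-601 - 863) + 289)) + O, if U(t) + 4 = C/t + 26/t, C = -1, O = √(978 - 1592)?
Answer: -12964/11 + I*√614 ≈ -1178.5 + 24.779*I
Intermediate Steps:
O = I*√614 (O = √(-614) = I*√614 ≈ 24.779*I)
U(t) = -4 + 25/t (U(t) = -4 + (-1/t + 26/t) = -4 + 25/t)
(U(55) + ((-601 - 863) + 289)) + O = ((-4 + 25/55) + ((-601 - 863) + 289)) + I*√614 = ((-4 + 25*(1/55)) + (-1464 + 289)) + I*√614 = ((-4 + 5/11) - 1175) + I*√614 = (-39/11 - 1175) + I*√614 = -12964/11 + I*√614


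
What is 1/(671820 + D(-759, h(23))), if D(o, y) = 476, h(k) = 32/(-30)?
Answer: 1/672296 ≈ 1.4874e-6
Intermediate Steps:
h(k) = -16/15 (h(k) = 32*(-1/30) = -16/15)
1/(671820 + D(-759, h(23))) = 1/(671820 + 476) = 1/672296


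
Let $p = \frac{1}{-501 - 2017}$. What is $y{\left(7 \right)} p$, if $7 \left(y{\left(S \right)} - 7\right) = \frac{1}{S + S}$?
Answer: $- \frac{687}{246764} \approx -0.002784$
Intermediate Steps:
$y{\left(S \right)} = 7 + \frac{1}{14 S}$ ($y{\left(S \right)} = 7 + \frac{1}{7 \left(S + S\right)} = 7 + \frac{1}{7 \cdot 2 S} = 7 + \frac{\frac{1}{2} \frac{1}{S}}{7} = 7 + \frac{1}{14 S}$)
$p = - \frac{1}{2518}$ ($p = \frac{1}{-501 - 2017} = \frac{1}{-2518} = - \frac{1}{2518} \approx -0.00039714$)
$y{\left(7 \right)} p = \left(7 + \frac{1}{14 \cdot 7}\right) \left(- \frac{1}{2518}\right) = \left(7 + \frac{1}{14} \cdot \frac{1}{7}\right) \left(- \frac{1}{2518}\right) = \left(7 + \frac{1}{98}\right) \left(- \frac{1}{2518}\right) = \frac{687}{98} \left(- \frac{1}{2518}\right) = - \frac{687}{246764}$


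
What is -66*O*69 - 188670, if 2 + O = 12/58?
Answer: -5234622/29 ≈ -1.8050e+5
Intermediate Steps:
O = -52/29 (O = -2 + 12/58 = -2 + 12*(1/58) = -2 + 6/29 = -52/29 ≈ -1.7931)
-66*O*69 - 188670 = -66*(-52/29)*69 - 188670 = (3432/29)*69 - 188670 = 236808/29 - 188670 = -5234622/29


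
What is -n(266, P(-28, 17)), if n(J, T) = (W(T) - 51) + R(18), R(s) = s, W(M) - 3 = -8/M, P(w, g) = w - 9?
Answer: 1102/37 ≈ 29.784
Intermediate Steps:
P(w, g) = -9 + w
W(M) = 3 - 8/M
n(J, T) = -30 - 8/T (n(J, T) = ((3 - 8/T) - 51) + 18 = (-48 - 8/T) + 18 = -30 - 8/T)
-n(266, P(-28, 17)) = -(-30 - 8/(-9 - 28)) = -(-30 - 8/(-37)) = -(-30 - 8*(-1/37)) = -(-30 + 8/37) = -1*(-1102/37) = 1102/37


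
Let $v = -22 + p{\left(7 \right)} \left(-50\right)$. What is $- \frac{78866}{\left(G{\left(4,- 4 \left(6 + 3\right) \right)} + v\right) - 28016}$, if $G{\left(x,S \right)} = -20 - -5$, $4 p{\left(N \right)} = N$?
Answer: $\frac{157732}{56281} \approx 2.8026$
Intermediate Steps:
$p{\left(N \right)} = \frac{N}{4}$
$G{\left(x,S \right)} = -15$ ($G{\left(x,S \right)} = -20 + 5 = -15$)
$v = - \frac{219}{2}$ ($v = -22 + \frac{1}{4} \cdot 7 \left(-50\right) = -22 + \frac{7}{4} \left(-50\right) = -22 - \frac{175}{2} = - \frac{219}{2} \approx -109.5$)
$- \frac{78866}{\left(G{\left(4,- 4 \left(6 + 3\right) \right)} + v\right) - 28016} = - \frac{78866}{\left(-15 - \frac{219}{2}\right) - 28016} = - \frac{78866}{- \frac{249}{2} - 28016} = - \frac{78866}{- \frac{56281}{2}} = \left(-78866\right) \left(- \frac{2}{56281}\right) = \frac{157732}{56281}$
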